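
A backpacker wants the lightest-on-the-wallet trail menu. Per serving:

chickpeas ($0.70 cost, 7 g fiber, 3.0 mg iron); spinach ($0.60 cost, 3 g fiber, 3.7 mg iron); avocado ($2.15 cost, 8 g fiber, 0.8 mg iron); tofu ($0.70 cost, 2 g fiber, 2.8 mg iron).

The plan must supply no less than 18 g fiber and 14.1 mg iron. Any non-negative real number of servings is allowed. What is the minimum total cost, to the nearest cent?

The cheapest plan sits at a corner of the feasible region — with two constraints it uses at most two foods.
chickpeas only: max(18/7, 14.1/3.0) = 4.7 servings → $3.29.
spinach only: max(18/3, 14.1/3.7) = 6 servings → $3.60.
avocado only: max(18/8, 14.1/0.8) = 17.62 servings → $37.89.
tofu only: max(18/2, 14.1/2.8) = 9 servings → $6.30.
chickpeas + spinach with both tight: 1.438 servings and 2.645 servings → $2.59.
chickpeas + avocado with both targets exact would need a negative amount; discard.
chickpeas + tofu with both tight: 1.632 servings and 3.287 servings → $3.44.
spinach + avocado with both tight: 3.618 servings and 0.8934 servings → $4.09.
spinach + tofu: intersection lies outside the first quadrant.
avocado + tofu with both tight: 1.067 servings and 4.731 servings → $5.61.
Cheapest feasible corner: $2.59.

$2.59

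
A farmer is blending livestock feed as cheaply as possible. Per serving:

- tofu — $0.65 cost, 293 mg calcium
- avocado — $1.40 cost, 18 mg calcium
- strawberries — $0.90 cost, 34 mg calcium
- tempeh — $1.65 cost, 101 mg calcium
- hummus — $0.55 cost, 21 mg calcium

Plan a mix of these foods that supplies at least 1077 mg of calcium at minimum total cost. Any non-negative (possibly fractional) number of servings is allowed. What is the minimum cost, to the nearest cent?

$2.39

Cost per mg of calcium: tofu $0.0022, tempeh $0.0163, hummus $0.0262, strawberries $0.0265, avocado $0.0778.
With no serving limits, use only tofu: 1077 mg / 293 mg = 3.676 servings × $0.65 = $2.39.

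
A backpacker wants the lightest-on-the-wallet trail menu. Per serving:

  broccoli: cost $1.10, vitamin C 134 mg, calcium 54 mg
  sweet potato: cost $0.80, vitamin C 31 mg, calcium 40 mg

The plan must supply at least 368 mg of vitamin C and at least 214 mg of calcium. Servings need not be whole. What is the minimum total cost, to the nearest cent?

$4.32

The cheapest plan sits at a corner of the feasible region — with two constraints it uses at most two foods.
broccoli only: max(368/134, 214/54) = 3.963 servings → $4.36.
sweet potato only: max(368/31, 214/40) = 11.87 servings → $9.50.
broccoli + sweet potato with both tight: 2.194 servings and 2.388 servings → $4.32.
The minimum over all feasible corners is $4.32.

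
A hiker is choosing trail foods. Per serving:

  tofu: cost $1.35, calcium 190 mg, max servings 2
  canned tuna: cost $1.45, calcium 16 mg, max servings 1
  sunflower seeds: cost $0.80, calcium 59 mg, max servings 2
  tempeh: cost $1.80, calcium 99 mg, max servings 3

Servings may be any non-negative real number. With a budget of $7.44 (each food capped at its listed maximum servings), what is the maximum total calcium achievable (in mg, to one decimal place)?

670.7 mg

Calcium per dollar: tofu 140.7, sunflower seeds 73.75, tempeh 55, canned tuna 11.03.
Take 2 servings of tofu: spends $2.70, +380.0 mg calcium (running total 380.0 mg).
Take 2 servings of sunflower seeds: spends $1.60, +118.0 mg calcium (running total 498.0 mg).
Take 1.744 servings of tempeh: spends $3.14, +172.7 mg calcium (running total 670.7 mg).
Filling greedily by calcium-per-dollar is optimal for one linear limit, giving 670.7 mg.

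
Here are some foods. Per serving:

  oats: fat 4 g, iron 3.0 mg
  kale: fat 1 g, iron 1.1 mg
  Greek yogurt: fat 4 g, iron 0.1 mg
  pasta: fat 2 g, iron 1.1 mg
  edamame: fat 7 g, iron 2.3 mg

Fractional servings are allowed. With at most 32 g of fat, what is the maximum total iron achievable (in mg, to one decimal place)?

35.2 mg

Iron per g fat: kale 1.1, oats 0.75, pasta 0.55, edamame 0.3286, Greek yogurt 0.025.
With no serving limits, spend the whole fat allowance on kale: 32 g / 1 g × 1.1 mg = 35.2 mg.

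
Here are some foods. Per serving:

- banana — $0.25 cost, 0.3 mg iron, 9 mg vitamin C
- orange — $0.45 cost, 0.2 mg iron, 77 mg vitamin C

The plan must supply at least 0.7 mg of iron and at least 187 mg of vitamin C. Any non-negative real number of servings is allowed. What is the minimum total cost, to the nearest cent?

$1.25

A basic optimal solution has at most two foods positive. Try each food alone and each pair with both targets met exactly.
banana only: max(0.7/0.3, 187/9) = 20.78 servings → $5.19.
orange only: max(0.7/0.2, 187/77) = 3.5 servings → $1.57.
banana + orange with both tight: 0.7746 servings and 2.338 servings → $1.25.
Cheapest feasible corner: $1.25.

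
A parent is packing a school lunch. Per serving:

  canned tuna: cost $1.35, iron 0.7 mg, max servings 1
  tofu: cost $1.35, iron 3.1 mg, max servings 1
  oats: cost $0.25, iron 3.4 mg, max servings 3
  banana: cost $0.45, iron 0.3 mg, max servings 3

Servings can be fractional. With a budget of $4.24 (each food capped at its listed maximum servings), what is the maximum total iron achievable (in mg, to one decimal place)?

14.6 mg

Iron per dollar: oats 13.6, tofu 2.296, banana 0.6667, canned tuna 0.5185.
Take 3 servings of oats: spends $0.75, +10.2 mg iron (running total 10.2 mg).
Take 1 serving of tofu: spends $1.35, +3.1 mg iron (running total 13.3 mg).
Take 3 servings of banana: spends $1.35, +0.9 mg iron (running total 14.2 mg).
Take 0.5852 servings of canned tuna: spends $0.79, +0.4 mg iron (running total 14.6 mg).
Greedy by best ratio exhausts the cost allowance optimally: 14.6 mg.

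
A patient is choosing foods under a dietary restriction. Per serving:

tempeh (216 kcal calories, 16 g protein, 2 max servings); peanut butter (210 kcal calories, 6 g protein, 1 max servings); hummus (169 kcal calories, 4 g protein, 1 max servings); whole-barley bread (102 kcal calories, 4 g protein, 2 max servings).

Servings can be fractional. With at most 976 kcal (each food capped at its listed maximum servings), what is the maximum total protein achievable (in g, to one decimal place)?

Protein per kcal: tempeh 0.07407, whole-barley bread 0.03922, peanut butter 0.02857, hummus 0.02367.
Take 2 servings of tempeh: uses 432 kcal, +32.0 g protein (running total 32.0 g).
Take 2 servings of whole-barley bread: uses 204 kcal, +8.0 g protein (running total 40.0 g).
Take 1 serving of peanut butter: uses 210 kcal, +6.0 g protein (running total 46.0 g).
Take 0.7692 servings of hummus: uses 130 kcal, +3.1 g protein (running total 49.1 g).
Filling greedily by protein-per-kcal is optimal for one linear limit, giving 49.1 g.

49.1 g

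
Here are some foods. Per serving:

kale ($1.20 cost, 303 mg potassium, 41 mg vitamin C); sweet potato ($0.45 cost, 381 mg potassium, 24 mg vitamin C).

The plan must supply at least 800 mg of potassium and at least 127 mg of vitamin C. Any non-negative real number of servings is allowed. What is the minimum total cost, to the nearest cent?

Check every corner: each single food scaled to meet both minima, and each pair solved so both constraints bind.
kale only: max(800/303, 127/41) = 3.098 servings → $3.72.
sweet potato only: max(800/381, 127/24) = 5.292 servings → $2.38.
kale + sweet potato: intersection lies outside the first quadrant.
The minimum over all feasible corners is $2.38.

$2.38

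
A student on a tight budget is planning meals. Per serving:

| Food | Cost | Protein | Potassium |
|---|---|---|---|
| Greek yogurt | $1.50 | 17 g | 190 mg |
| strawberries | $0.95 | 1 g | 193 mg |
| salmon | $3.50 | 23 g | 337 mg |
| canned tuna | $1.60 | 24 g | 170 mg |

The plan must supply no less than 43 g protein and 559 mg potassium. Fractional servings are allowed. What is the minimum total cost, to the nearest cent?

$4.08

For a min-cost LP with two ≥-constraints, a basic feasible solution has at most two positive variables.
Greek yogurt only: max(43/17, 559/190) = 2.942 servings → $4.41.
strawberries only: max(43/1, 559/193) = 43 servings → $40.85.
salmon only: max(43/23, 559/337) = 1.87 servings → $6.54.
canned tuna only: max(43/24, 559/170) = 3.288 servings → $5.26.
Greek yogurt + strawberries with both tight: 2.504 servings and 0.4313 servings → $4.17.
Greek yogurt + salmon with both tight: 1.202 servings and 0.9809 servings → $5.24.
Greek yogurt + canned tuna with both targets exact would need a negative amount; discard.
strawberries + salmon: intersection lies outside the first quadrant.
strawberries + canned tuna with both tight: 1.368 servings and 1.735 servings → $4.08.
salmon + canned tuna with both tight: 1.461 servings and 0.3911 servings → $5.74.
Cheapest feasible corner: $4.08.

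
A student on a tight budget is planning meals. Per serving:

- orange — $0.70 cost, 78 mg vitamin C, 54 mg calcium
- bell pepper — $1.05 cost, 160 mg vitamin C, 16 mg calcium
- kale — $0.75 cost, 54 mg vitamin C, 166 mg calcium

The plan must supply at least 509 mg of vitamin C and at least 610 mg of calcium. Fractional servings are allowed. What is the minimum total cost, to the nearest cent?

$4.72

A basic optimal solution has at most two foods positive. Try each food alone and each pair with both targets met exactly.
orange only: max(509/78, 610/54) = 11.3 servings → $7.91.
bell pepper only: max(509/160, 610/16) = 38.12 servings → $40.03.
kale only: max(509/54, 610/166) = 9.426 servings → $7.07.
orange + bell pepper: the both-tight solution has a negative serving — not a feasible corner.
orange + kale with both tight: 5.139 servings and 2.003 servings → $5.10.
bell pepper + kale with both tight: 2.006 servings and 3.481 servings → $4.72.
So the least-cost plan costs $4.72.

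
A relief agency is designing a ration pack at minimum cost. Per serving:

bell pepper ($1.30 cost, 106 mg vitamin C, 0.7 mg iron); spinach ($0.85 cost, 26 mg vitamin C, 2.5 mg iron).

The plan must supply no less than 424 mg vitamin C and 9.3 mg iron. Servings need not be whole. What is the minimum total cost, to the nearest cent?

The cheapest plan sits at a corner of the feasible region — with two constraints it uses at most two foods.
bell pepper only: max(424/106, 9.3/0.7) = 13.29 servings → $17.27.
spinach only: max(424/26, 9.3/2.5) = 16.31 servings → $13.86.
bell pepper + spinach with both tight: 3.315 servings and 2.792 servings → $6.68.
So the least-cost plan costs $6.68.

$6.68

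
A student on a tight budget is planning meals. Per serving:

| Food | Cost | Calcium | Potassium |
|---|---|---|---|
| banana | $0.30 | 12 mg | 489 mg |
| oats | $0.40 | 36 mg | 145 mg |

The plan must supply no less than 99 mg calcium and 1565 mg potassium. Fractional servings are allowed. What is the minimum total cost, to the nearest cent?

$1.54

Compare the cost at each extreme point of the feasible region.
banana only: max(99/12, 1565/489) = 8.25 servings → $2.48.
oats only: max(99/36, 1565/145) = 10.79 servings → $4.32.
banana + oats with both tight: 2.647 servings and 1.868 servings → $1.54.
The minimum over all feasible corners is $1.54.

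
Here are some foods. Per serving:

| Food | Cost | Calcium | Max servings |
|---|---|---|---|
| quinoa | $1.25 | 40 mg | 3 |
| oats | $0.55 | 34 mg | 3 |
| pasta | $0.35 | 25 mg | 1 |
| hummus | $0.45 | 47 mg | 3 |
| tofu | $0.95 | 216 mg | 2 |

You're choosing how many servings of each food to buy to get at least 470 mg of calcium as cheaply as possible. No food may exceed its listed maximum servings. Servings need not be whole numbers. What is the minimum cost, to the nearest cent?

$2.26

Cost per mg of calcium: tofu $0.0044, hummus $0.0096, pasta $0.0140, oats $0.0162, quinoa $0.0312.
Take 2 servings of tofu: +432.0 mg calcium for $1.90 (total $1.90, still need 38.0 mg).
Take 0.8085 servings of hummus: +38.0 mg calcium for $0.36 (total $2.26, still need 0.0 mg).
Greedy by cheapest-per-mg is optimal for a single linear constraint, so the minimum cost is $2.26.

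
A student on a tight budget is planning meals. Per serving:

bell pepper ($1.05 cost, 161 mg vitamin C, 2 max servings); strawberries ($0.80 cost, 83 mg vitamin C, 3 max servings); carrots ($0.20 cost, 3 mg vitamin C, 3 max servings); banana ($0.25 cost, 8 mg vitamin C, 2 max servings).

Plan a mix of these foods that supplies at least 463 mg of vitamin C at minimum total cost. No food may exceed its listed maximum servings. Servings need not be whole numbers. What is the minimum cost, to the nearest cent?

Cost per mg of vitamin C: bell pepper $0.0065, strawberries $0.0096, banana $0.0312, carrots $0.0667.
Take 2 servings of bell pepper: +322.0 mg vitamin C for $2.10 (total $2.10, still need 141.0 mg).
Take 1.699 servings of strawberries: +141.0 mg vitamin C for $1.36 (total $3.46, still need 0.0 mg).
Greedy by cheapest-per-mg is optimal for a single linear constraint, so the minimum cost is $3.46.

$3.46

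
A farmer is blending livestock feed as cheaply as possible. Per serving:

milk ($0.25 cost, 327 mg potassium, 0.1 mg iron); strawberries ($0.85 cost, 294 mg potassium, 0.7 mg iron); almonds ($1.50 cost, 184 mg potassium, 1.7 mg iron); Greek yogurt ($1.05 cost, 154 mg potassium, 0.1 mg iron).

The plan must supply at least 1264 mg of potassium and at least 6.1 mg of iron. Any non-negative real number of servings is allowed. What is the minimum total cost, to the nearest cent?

Compare the cost at each extreme point of the feasible region.
milk only: max(1264/327, 6.1/0.1) = 61 servings → $15.25.
strawberries only: max(1264/294, 6.1/0.7) = 8.714 servings → $7.41.
almonds only: max(1264/184, 6.1/1.7) = 6.87 servings → $10.30.
Greek yogurt only: max(1264/154, 6.1/0.1) = 61 servings → $64.05.
milk + strawberries with both targets exact would need a negative amount; discard.
milk + almonds with both tight: 1.91 servings and 3.476 servings → $5.69.
milk + Greek yogurt: intersection lies outside the first quadrant.
strawberries + almonds with both tight: 2.767 servings and 2.449 servings → $6.03.
strawberries + Greek yogurt: intersection lies outside the first quadrant.
almonds + Greek yogurt with both tight: 3.34 servings and 4.217 servings → $9.44.
So the least-cost plan costs $5.69.

$5.69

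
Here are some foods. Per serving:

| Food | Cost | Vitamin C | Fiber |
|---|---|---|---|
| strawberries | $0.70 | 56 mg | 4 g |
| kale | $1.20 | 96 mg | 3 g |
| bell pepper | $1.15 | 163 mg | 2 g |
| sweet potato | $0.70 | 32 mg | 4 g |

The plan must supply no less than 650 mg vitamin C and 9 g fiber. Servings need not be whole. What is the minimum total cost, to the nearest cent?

$4.68

A basic optimal solution has at most two foods positive. Try each food alone and each pair with both targets met exactly.
strawberries only: max(650/56, 9/4) = 11.61 servings → $8.12.
kale only: max(650/96, 9/3) = 6.771 servings → $8.12.
bell pepper only: max(650/163, 9/2) = 4.5 servings → $5.17.
sweet potato only: max(650/32, 9/4) = 20.31 servings → $14.22.
strawberries + kale: the both-tight solution has a negative serving — not a feasible corner.
strawberries + bell pepper with both tight: 0.3093 servings and 3.881 servings → $4.68.
strawberries + sweet potato with both targets exact would need a negative amount; discard.
kale + bell pepper with both tight: 0.5623 servings and 3.657 servings → $4.88.
kale + sweet potato: the both-tight solution has a negative serving — not a feasible corner.
bell pepper + sweet potato with both tight: 3.932 servings and 0.284 servings → $4.72.
Cheapest feasible corner: $4.68.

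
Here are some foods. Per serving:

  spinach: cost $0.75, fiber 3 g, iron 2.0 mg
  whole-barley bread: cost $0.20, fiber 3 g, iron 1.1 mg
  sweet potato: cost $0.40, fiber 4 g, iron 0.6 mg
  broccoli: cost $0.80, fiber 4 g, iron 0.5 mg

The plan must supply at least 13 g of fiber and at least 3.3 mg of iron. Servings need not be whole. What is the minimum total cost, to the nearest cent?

$0.87

Minimising a linear cost over {fiber ≥ 13, iron ≥ 3.3, servings ≥ 0} — the optimum is at a vertex, using one or two foods.
spinach only: max(13/3, 3.3/2.0) = 4.333 servings → $3.25.
whole-barley bread only: max(13/3, 3.3/1.1) = 4.333 servings → $0.87.
sweet potato only: max(13/4, 3.3/0.6) = 5.5 servings → $2.20.
broccoli only: max(13/4, 3.3/0.5) = 6.6 servings → $5.28.
spinach + whole-barley bread with both targets exact would need a negative amount; discard.
spinach + sweet potato with both tight: 0.871 servings and 2.597 servings → $1.69.
spinach + broccoli with both tight: 1.031 servings and 2.477 servings → $2.75.
whole-barley bread + sweet potato with both tight: 2.077 servings and 1.692 servings → $1.09.
whole-barley bread + broccoli with both tight: 2.31 servings and 1.517 servings → $1.68.
sweet potato + broccoli with both targets exact would need a negative amount; discard.
Cheapest feasible corner: $0.87.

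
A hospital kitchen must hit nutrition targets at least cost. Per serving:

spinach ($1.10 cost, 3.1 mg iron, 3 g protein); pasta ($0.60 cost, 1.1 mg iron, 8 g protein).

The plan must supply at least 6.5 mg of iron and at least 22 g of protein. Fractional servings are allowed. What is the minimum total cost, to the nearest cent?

With two linear requirements the optimum uses one or two foods; enumerate the corners.
spinach only: max(6.5/3.1, 22/3) = 7.333 servings → $8.07.
pasta only: max(6.5/1.1, 22/8) = 5.909 servings → $3.55.
spinach + pasta with both tight: 1.293 servings and 2.265 servings → $2.78.
So the least-cost plan costs $2.78.

$2.78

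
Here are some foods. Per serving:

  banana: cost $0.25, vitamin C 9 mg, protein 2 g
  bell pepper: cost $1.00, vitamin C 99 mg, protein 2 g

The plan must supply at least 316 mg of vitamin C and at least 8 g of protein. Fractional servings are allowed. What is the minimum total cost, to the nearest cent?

At the optimum either one food covers both requirements or two foods hit both targets exactly; no other combination can be cheaper.
banana only: max(316/9, 8/2) = 35.11 servings → $8.78.
bell pepper only: max(316/99, 8/2) = 4 servings → $4.00.
banana + bell pepper with both tight: 0.8889 servings and 3.111 servings → $3.33.
Cheapest feasible corner: $3.33.

$3.33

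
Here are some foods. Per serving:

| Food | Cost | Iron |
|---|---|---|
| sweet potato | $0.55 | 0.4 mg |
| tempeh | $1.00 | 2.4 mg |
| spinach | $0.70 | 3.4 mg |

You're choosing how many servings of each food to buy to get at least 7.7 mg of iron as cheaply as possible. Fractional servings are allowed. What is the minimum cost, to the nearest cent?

$1.59

Cost per mg of iron: spinach $0.2059, tempeh $0.4167, sweet potato $1.3750.
With no serving limits, use only spinach: 7.7 mg / 3.4 mg = 2.265 servings × $0.70 = $1.59.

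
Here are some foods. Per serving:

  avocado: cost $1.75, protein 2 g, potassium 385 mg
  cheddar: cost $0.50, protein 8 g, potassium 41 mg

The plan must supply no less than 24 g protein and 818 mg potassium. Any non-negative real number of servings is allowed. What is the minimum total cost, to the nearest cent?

$4.51

avocado only: max(24/2, 818/385) = 12 servings → $21.00.
cheddar only: max(24/8, 818/41) = 19.95 servings → $9.98.
avocado + cheddar with both tight: 1.855 servings and 2.536 servings → $4.51.
Cheapest feasible corner: $4.51.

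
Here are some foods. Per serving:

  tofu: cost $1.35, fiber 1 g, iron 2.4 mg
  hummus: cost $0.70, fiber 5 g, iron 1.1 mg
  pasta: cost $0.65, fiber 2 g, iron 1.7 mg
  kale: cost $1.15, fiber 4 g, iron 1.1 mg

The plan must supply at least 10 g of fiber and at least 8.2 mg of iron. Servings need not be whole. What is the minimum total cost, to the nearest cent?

$3.16

At the optimum either one food covers both requirements or two foods hit both targets exactly; no other combination can be cheaper.
tofu only: max(10/1, 8.2/2.4) = 10 servings → $13.50.
hummus only: max(10/5, 8.2/1.1) = 7.455 servings → $5.22.
pasta only: max(10/2, 8.2/1.7) = 5 servings → $3.25.
kale only: max(10/4, 8.2/1.1) = 7.455 servings → $8.57.
tofu + hummus with both tight: 2.752 servings and 1.45 servings → $4.73.
tofu + pasta: intersection lies outside the first quadrant.
tofu + kale with both tight: 2.565 servings and 1.859 servings → $5.60.
hummus + pasta with both tight: 0.09524 servings and 4.762 servings → $3.16.
hummus + kale: the both-tight solution has a negative serving — not a feasible corner.
pasta + kale with both tight: 4.739 servings and 0.1304 servings → $3.23.
The minimum over all feasible corners is $3.16.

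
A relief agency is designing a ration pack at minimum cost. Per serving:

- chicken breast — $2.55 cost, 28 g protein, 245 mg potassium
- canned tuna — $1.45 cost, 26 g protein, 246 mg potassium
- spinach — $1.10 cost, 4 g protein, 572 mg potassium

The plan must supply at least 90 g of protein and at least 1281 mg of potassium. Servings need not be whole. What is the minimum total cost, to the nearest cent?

For a min-cost LP with two ≥-constraints, a basic feasible solution has at most two positive variables.
chicken breast only: max(90/28, 1281/245) = 5.229 servings → $13.33.
canned tuna only: max(90/26, 1281/246) = 5.207 servings → $7.55.
spinach only: max(90/4, 1281/572) = 22.5 servings → $24.75.
chicken breast + canned tuna: intersection lies outside the first quadrant.
chicken breast + spinach with both tight: 3.083 servings and 0.919 servings → $8.87.
canned tuna + spinach with both tight: 3.338 servings and 0.804 servings → $5.72.
Cheapest feasible corner: $5.72.

$5.72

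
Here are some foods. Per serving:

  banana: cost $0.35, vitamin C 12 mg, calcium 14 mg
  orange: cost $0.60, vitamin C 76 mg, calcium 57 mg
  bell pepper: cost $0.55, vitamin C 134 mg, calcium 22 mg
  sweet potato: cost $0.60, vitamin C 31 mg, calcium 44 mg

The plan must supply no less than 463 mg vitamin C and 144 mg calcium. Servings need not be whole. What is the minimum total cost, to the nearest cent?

$2.34

Minimising a linear cost over {vitamin C ≥ 463, calcium ≥ 144, servings ≥ 0} — the optimum is at a vertex, using one or two foods.
banana only: max(463/12, 144/14) = 38.58 servings → $13.50.
orange only: max(463/76, 144/57) = 6.092 servings → $3.66.
bell pepper only: max(463/134, 144/22) = 6.545 servings → $3.60.
sweet potato only: max(463/31, 144/44) = 14.94 servings → $8.96.
banana + orange with both targets exact would need a negative amount; discard.
banana + bell pepper with both tight: 5.651 servings and 2.949 servings → $3.60.
banana + sweet potato with both targets exact would need a negative amount; discard.
orange + bell pepper with both tight: 1.527 servings and 2.589 servings → $2.34.
orange + sweet potato: intersection lies outside the first quadrant.
bell pepper + sweet potato with both tight: 3.051 servings and 1.747 servings → $2.73.
The minimum over all feasible corners is $2.34.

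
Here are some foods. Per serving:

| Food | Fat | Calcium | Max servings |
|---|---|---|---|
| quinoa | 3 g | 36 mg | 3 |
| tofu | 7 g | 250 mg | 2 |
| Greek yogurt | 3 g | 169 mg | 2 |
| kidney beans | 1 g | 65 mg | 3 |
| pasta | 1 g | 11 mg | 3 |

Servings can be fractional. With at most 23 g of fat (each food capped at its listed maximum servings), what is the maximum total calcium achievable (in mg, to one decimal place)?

Calcium per g fat: kidney beans 65, Greek yogurt 56.33, tofu 35.71, quinoa 12, pasta 11.
Take 3 servings of kidney beans: uses 3 g fat, +195.0 mg calcium (running total 195.0 mg).
Take 2 servings of Greek yogurt: uses 6 g fat, +338.0 mg calcium (running total 533.0 mg).
Take 2 servings of tofu: uses 14 g fat, +500.0 mg calcium (running total 1033.0 mg).
Greedy by best ratio exhausts the fat allowance optimally: 1033.0 mg.

1033.0 mg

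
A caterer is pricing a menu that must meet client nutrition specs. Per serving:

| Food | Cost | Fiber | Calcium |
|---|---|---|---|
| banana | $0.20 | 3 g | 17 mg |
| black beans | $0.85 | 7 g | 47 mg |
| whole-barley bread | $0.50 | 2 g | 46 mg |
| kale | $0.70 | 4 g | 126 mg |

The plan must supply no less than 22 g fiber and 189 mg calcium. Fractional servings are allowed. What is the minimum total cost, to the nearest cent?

$1.74

For a min-cost LP with two ≥-constraints, a basic feasible solution has at most two positive variables.
banana only: max(22/3, 189/17) = 11.12 servings → $2.22.
black beans only: max(22/7, 189/47) = 4.021 servings → $3.42.
whole-barley bread only: max(22/2, 189/46) = 11 servings → $5.50.
kale only: max(22/4, 189/126) = 5.5 servings → $3.85.
banana + black beans: intersection lies outside the first quadrant.
banana + whole-barley bread with both tight: 6.096 servings and 1.856 servings → $2.15.
banana + kale with both tight: 6.503 servings and 0.6226 servings → $1.74.
black beans + whole-barley bread with both tight: 2.781 servings and 1.268 servings → $3.00.
black beans + kale with both tight: 2.905 servings and 0.4164 servings → $2.76.
whole-barley bread + kale with both targets exact would need a negative amount; discard.
So the least-cost plan costs $1.74.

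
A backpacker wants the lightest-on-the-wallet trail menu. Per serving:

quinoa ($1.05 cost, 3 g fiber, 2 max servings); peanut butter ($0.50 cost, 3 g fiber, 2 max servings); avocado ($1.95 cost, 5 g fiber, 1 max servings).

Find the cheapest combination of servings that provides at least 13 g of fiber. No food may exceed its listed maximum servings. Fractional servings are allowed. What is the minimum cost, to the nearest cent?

Cost per g of fiber: peanut butter $0.1667, quinoa $0.3500, avocado $0.3900.
Take 2 servings of peanut butter: +6.0 g fiber for $1.00 (total $1.00, still need 7.0 g).
Take 2 servings of quinoa: +6.0 g fiber for $2.10 (total $3.10, still need 1.0 g).
Take 0.2 servings of avocado: +1.0 g fiber for $0.39 (total $3.49, still need 0.0 g).
Filling from the cheapest source first is optimal under one linear minimum: $3.49.

$3.49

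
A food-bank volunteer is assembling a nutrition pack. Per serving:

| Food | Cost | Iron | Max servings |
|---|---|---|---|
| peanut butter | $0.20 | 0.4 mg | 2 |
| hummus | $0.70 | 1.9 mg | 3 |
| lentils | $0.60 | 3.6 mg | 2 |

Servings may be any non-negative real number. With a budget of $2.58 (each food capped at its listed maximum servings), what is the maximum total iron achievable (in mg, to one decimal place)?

10.9 mg

Iron per dollar: lentils 6, hummus 2.714, peanut butter 2.
Take 2 servings of lentils: spends $1.20, +7.2 mg iron (running total 7.2 mg).
Take 1.971 servings of hummus: spends $1.38, +3.7 mg iron (running total 10.9 mg).
Greedy by best ratio exhausts the cost allowance optimally: 10.9 mg.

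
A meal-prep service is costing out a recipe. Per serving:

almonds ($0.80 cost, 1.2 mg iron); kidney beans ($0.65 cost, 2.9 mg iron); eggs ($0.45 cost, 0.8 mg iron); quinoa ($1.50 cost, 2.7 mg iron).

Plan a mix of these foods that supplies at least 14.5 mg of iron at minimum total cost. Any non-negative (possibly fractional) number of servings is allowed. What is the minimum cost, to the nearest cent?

$3.25

Cost per mg of iron: kidney beans $0.2241, quinoa $0.5556, eggs $0.5625, almonds $0.6667.
With no serving limits, use only kidney beans: 14.5 mg / 2.9 mg = 5 servings × $0.65 = $3.25.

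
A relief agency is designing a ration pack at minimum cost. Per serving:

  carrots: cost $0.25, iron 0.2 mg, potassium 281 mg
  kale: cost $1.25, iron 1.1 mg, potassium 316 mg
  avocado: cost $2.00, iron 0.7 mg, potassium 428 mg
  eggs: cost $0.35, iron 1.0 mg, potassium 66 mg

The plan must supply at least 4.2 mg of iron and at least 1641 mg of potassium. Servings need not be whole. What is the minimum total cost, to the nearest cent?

carrots only: max(4.2/0.2, 1641/281) = 21 servings → $5.25.
kale only: max(4.2/1.1, 1641/316) = 5.193 servings → $6.49.
avocado only: max(4.2/0.7, 1641/428) = 6 servings → $12.00.
eggs only: max(4.2/1.0, 1641/66) = 24.86 servings → $8.70.
carrots + kale with both tight: 1.943 servings and 3.465 servings → $4.82.
carrots + avocado: intersection lies outside the first quadrant.
carrots + eggs with both tight: 5.093 servings and 3.181 servings → $2.39.
kale + avocado with both tight: 2.6 servings and 1.915 servings → $7.08.
kale + eggs: intersection lies outside the first quadrant.
avocado + eggs with both tight: 3.572 servings and 1.7 servings → $7.74.
So the least-cost plan costs $2.39.

$2.39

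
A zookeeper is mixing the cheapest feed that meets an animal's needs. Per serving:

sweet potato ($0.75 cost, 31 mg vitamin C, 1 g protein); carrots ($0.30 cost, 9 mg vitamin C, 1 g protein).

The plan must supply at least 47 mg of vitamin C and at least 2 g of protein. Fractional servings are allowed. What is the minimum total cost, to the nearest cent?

$1.19

Compare the cost at each extreme point of the feasible region.
sweet potato only: max(47/31, 2/1) = 2 servings → $1.50.
carrots only: max(47/9, 2/1) = 5.222 servings → $1.57.
sweet potato + carrots with both tight: 1.318 servings and 0.6818 servings → $1.19.
The minimum over all feasible corners is $1.19.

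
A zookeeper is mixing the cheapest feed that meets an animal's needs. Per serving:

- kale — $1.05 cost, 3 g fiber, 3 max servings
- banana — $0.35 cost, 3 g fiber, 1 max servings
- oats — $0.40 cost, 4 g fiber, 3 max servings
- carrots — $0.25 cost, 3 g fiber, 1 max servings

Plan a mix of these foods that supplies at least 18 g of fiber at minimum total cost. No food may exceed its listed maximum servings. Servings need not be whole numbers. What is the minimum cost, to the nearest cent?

Cost per g of fiber: carrots $0.0833, oats $0.1000, banana $0.1167, kale $0.3500.
Take 1 serving of carrots: +3.0 g fiber for $0.25 (total $0.25, still need 15.0 g).
Take 3 servings of oats: +12.0 g fiber for $1.20 (total $1.45, still need 3.0 g).
Take 1 serving of banana: +3.0 g fiber for $0.35 (total $1.80, still need 0.0 g).
Filling from the cheapest source first is optimal under one linear minimum: $1.80.

$1.80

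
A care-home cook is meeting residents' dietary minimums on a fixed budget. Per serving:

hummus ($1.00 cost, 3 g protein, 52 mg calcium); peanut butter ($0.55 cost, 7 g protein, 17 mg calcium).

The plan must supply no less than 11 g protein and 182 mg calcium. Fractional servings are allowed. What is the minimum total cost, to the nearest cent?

$3.52

At the optimum either one food covers both requirements or two foods hit both targets exactly; no other combination can be cheaper.
hummus only: max(11/3, 182/52) = 3.667 servings → $3.67.
peanut butter only: max(11/7, 182/17) = 10.71 servings → $5.89.
hummus + peanut butter with both tight: 3.473 servings and 0.08307 servings → $3.52.
So the least-cost plan costs $3.52.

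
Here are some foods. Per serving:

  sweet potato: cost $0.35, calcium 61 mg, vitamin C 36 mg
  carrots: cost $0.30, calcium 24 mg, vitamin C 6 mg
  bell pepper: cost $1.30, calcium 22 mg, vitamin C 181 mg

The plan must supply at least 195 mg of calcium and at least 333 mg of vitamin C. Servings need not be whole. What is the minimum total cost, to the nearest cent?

$2.64

Check every corner: each single food scaled to meet both minima, and each pair solved so both constraints bind.
sweet potato only: max(195/61, 333/36) = 9.25 servings → $3.24.
carrots only: max(195/24, 333/6) = 55.5 servings → $16.65.
bell pepper only: max(195/22, 333/181) = 8.864 servings → $11.52.
sweet potato + carrots with both targets exact would need a negative amount; discard.
sweet potato + bell pepper with both tight: 2.729 servings and 1.297 servings → $2.64.
carrots + bell pepper with both tight: 6.64 servings and 1.62 servings → $4.10.
The minimum over all feasible corners is $2.64.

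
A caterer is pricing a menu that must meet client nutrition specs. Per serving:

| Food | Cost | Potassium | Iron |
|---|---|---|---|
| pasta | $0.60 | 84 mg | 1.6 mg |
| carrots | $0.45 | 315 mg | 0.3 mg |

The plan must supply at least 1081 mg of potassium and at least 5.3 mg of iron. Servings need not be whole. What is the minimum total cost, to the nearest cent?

With two linear requirements the optimum uses one or two foods; enumerate the corners.
pasta only: max(1081/84, 5.3/1.6) = 12.87 servings → $7.72.
carrots only: max(1081/315, 5.3/0.3) = 17.67 servings → $7.95.
pasta + carrots with both tight: 2.81 servings and 2.683 servings → $2.89.
Cheapest feasible corner: $2.89.

$2.89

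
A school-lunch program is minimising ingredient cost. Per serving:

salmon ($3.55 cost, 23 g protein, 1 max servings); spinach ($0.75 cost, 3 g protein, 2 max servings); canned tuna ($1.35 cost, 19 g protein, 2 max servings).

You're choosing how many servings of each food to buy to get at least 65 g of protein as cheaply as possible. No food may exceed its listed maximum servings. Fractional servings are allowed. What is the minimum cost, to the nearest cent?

Cost per g of protein: canned tuna $0.0711, salmon $0.1543, spinach $0.2500.
Take 2 servings of canned tuna: +38.0 g protein for $2.70 (total $2.70, still need 27.0 g).
Take 1 serving of salmon: +23.0 g protein for $3.55 (total $6.25, still need 4.0 g).
Take 1.333 servings of spinach: +4.0 g protein for $1.00 (total $7.25, still need 0.0 g).
Greedy by cheapest-per-g is optimal for a single linear constraint, so the minimum cost is $7.25.

$7.25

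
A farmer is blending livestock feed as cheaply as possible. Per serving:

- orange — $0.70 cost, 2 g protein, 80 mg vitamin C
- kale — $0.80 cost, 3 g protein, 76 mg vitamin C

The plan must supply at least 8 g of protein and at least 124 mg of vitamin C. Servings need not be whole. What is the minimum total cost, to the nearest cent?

$2.13

Compare the cost at each extreme point of the feasible region.
orange only: max(8/2, 124/80) = 4 servings → $2.80.
kale only: max(8/3, 124/76) = 2.667 servings → $2.13.
orange + kale: intersection lies outside the first quadrant.
So the least-cost plan costs $2.13.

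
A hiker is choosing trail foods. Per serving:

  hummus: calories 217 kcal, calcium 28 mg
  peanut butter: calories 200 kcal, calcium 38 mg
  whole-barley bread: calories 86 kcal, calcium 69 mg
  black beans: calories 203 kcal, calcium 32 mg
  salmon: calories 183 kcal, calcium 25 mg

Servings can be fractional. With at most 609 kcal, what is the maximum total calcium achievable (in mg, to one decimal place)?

Calcium per kcal: whole-barley bread 0.8023, peanut butter 0.19, black beans 0.1576, salmon 0.1366, hummus 0.129.
With no serving limits, spend the whole calories allowance on whole-barley bread: 609 kcal / 86 kcal × 69 mg = 488.6 mg.

488.6 mg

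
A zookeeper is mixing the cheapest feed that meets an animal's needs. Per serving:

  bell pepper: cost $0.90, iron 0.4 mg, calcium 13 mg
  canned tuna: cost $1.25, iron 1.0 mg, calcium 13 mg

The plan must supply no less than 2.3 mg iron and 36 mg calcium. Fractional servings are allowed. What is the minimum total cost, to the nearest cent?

Compare the cost at each extreme point of the feasible region.
bell pepper only: max(2.3/0.4, 36/13) = 5.75 servings → $5.17.
canned tuna only: max(2.3/1.0, 36/13) = 2.769 servings → $3.46.
bell pepper + canned tuna with both tight: 0.7821 servings and 1.987 servings → $3.19.
Cheapest feasible corner: $3.19.

$3.19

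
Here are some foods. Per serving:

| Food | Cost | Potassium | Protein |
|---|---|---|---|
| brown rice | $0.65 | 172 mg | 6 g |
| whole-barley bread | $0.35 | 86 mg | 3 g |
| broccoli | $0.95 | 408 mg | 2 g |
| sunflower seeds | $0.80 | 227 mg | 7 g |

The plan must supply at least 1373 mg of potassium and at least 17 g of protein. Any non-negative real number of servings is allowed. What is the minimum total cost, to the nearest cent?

At the optimum either one food covers both requirements or two foods hit both targets exactly; no other combination can be cheaper.
brown rice only: max(1373/172, 17/6) = 7.983 servings → $5.19.
whole-barley bread only: max(1373/86, 17/3) = 15.97 servings → $5.59.
broccoli only: max(1373/408, 17/2) = 8.5 servings → $8.07.
sunflower seeds only: max(1373/227, 17/7) = 6.048 servings → $4.84.
brown rice + whole-barley bread (both tight): parallel constraints — no distinct corner.
brown rice + broccoli with both tight: 1.991 servings and 2.526 servings → $3.69.
brown rice + sunflower seeds: intersection lies outside the first quadrant.
whole-barley bread + broccoli with both tight: 3.983 servings and 2.526 servings → $3.79.
whole-barley bread + sunflower seeds: the both-tight solution has a negative serving — not a feasible corner.
broccoli + sunflower seeds with both tight: 2.395 servings and 1.744 servings → $3.67.
Cheapest feasible corner: $3.67.

$3.67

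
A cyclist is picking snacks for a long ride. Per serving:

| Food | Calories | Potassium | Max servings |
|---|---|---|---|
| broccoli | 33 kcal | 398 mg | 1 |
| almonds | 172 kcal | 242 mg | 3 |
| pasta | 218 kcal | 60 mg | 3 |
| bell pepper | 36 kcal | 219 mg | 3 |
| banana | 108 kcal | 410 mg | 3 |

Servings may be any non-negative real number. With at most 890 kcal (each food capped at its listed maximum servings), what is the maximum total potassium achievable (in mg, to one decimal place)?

Potassium per kcal: broccoli 12.06, bell pepper 6.083, banana 3.796, almonds 1.407, pasta 0.2752.
Take 1 serving of broccoli: uses 33 kcal, +398.0 mg potassium (running total 398.0 mg).
Take 3 servings of bell pepper: uses 108 kcal, +657.0 mg potassium (running total 1055.0 mg).
Take 3 servings of banana: uses 324 kcal, +1230.0 mg potassium (running total 2285.0 mg).
Take 2.471 servings of almonds: uses 425 kcal, +598.0 mg potassium (running total 2883.0 mg).
Filling greedily by potassium-per-kcal is optimal for one linear limit, giving 2883.0 mg.

2883.0 mg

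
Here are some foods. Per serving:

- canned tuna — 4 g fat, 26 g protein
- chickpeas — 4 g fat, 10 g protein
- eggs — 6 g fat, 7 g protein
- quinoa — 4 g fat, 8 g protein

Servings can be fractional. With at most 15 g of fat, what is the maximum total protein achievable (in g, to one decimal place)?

97.5 g

Protein per g fat: canned tuna 6.5, chickpeas 2.5, quinoa 2, eggs 1.167.
With no serving limits, spend the whole fat allowance on canned tuna: 15 g / 4 g × 26 g = 97.5 g.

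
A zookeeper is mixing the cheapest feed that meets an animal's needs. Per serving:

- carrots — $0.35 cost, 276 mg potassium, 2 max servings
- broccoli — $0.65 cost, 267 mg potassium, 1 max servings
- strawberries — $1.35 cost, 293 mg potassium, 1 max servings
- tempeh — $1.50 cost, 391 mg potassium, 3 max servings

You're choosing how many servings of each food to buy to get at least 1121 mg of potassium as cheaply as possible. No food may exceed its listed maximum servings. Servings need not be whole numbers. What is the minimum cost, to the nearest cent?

Cost per mg of potassium: carrots $0.0013, broccoli $0.0024, tempeh $0.0038, strawberries $0.0046.
Take 2 servings of carrots: +552.0 mg potassium for $0.70 (total $0.70, still need 569.0 mg).
Take 1 serving of broccoli: +267.0 mg potassium for $0.65 (total $1.35, still need 302.0 mg).
Take 0.7724 servings of tempeh: +302.0 mg potassium for $1.16 (total $2.51, still need 0.0 mg).
Filling from the cheapest source first is optimal under one linear minimum: $2.51.

$2.51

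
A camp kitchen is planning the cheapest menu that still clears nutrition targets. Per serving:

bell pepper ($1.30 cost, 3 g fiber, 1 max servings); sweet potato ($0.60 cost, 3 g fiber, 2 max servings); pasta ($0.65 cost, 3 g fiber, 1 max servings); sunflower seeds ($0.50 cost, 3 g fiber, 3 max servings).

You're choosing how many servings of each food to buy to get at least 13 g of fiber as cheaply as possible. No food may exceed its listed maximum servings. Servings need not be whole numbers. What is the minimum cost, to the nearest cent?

Cost per g of fiber: sunflower seeds $0.1667, sweet potato $0.2000, pasta $0.2167, bell pepper $0.4333.
Take 3 servings of sunflower seeds: +9.0 g fiber for $1.50 (total $1.50, still need 4.0 g).
Take 1.333 servings of sweet potato: +4.0 g fiber for $0.80 (total $2.30, still need 0.0 g).
Filling from the cheapest source first is optimal under one linear minimum: $2.30.

$2.30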